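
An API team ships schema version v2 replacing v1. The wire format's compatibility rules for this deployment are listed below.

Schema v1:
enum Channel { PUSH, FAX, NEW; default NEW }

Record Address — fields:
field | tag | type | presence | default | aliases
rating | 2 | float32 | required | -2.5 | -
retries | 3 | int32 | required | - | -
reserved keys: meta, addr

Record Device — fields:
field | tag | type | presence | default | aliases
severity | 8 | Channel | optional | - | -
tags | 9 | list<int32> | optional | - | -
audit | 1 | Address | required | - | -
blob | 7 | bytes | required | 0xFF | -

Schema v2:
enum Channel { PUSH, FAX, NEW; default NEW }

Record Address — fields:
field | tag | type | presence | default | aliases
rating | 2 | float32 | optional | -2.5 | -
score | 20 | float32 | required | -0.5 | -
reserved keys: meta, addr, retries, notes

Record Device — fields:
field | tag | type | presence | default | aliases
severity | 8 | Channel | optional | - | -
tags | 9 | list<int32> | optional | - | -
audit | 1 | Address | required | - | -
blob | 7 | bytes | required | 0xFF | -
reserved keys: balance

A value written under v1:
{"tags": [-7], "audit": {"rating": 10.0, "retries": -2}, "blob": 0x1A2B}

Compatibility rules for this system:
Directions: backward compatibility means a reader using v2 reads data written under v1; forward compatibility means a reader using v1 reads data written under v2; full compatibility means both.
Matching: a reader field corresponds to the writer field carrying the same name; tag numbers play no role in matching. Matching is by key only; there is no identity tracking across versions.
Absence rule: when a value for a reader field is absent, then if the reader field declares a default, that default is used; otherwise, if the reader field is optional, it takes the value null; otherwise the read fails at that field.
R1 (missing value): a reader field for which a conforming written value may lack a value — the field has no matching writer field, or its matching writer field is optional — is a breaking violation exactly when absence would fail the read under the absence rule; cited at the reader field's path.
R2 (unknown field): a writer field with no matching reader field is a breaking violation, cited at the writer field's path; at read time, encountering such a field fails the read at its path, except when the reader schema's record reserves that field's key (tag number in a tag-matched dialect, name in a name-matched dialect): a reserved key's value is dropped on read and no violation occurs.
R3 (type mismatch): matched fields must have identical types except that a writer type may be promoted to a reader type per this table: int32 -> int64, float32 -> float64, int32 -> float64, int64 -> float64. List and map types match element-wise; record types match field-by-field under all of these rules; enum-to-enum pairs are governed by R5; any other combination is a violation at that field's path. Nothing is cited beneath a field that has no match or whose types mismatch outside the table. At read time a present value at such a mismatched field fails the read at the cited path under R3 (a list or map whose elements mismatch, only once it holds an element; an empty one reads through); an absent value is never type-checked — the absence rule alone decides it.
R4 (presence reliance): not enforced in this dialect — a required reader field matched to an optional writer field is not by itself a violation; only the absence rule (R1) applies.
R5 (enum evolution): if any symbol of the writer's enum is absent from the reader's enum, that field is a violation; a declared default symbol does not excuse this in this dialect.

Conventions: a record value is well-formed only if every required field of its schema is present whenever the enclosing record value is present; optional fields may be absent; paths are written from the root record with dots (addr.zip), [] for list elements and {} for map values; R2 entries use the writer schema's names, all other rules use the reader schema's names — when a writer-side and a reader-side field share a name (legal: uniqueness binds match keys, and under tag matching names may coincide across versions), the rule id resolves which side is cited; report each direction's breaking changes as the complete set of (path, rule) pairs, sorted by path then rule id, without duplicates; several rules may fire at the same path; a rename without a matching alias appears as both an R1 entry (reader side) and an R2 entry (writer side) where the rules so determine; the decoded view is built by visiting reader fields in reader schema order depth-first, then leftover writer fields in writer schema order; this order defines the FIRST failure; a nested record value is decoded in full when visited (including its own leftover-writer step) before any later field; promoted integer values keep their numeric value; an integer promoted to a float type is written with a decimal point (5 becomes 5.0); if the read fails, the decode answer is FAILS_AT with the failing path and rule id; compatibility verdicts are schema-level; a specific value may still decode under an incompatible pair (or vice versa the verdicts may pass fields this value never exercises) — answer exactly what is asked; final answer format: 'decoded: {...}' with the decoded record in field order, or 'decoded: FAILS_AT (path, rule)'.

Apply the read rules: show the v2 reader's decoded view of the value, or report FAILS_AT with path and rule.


decoded: {"severity": null, "tags": [-7], "audit": {"rating": 10.0, "score": -0.5}, "blob": 0x1A2B}

each type pair in Device: writer, then reader
decode (reader v2):
  severity := null (not supplied -> null)
  tags := [-7]
  audit.rating := 10.0
  audit.score := -0.5 (no value, default fills)
  writer audit.retries: reserved -> dropped
  blob := 0x1A2B
  => decoded: {"severity": null, "tags": [-7], "audit": {"rating": 10.0, "score": -0.5}, "blob": 0x1A2B}
diffs on Device not affecting the asked answer:
  field rating in record Address: required changed to optional -> inert under this dialect — no rule fires on Device and the result does not move


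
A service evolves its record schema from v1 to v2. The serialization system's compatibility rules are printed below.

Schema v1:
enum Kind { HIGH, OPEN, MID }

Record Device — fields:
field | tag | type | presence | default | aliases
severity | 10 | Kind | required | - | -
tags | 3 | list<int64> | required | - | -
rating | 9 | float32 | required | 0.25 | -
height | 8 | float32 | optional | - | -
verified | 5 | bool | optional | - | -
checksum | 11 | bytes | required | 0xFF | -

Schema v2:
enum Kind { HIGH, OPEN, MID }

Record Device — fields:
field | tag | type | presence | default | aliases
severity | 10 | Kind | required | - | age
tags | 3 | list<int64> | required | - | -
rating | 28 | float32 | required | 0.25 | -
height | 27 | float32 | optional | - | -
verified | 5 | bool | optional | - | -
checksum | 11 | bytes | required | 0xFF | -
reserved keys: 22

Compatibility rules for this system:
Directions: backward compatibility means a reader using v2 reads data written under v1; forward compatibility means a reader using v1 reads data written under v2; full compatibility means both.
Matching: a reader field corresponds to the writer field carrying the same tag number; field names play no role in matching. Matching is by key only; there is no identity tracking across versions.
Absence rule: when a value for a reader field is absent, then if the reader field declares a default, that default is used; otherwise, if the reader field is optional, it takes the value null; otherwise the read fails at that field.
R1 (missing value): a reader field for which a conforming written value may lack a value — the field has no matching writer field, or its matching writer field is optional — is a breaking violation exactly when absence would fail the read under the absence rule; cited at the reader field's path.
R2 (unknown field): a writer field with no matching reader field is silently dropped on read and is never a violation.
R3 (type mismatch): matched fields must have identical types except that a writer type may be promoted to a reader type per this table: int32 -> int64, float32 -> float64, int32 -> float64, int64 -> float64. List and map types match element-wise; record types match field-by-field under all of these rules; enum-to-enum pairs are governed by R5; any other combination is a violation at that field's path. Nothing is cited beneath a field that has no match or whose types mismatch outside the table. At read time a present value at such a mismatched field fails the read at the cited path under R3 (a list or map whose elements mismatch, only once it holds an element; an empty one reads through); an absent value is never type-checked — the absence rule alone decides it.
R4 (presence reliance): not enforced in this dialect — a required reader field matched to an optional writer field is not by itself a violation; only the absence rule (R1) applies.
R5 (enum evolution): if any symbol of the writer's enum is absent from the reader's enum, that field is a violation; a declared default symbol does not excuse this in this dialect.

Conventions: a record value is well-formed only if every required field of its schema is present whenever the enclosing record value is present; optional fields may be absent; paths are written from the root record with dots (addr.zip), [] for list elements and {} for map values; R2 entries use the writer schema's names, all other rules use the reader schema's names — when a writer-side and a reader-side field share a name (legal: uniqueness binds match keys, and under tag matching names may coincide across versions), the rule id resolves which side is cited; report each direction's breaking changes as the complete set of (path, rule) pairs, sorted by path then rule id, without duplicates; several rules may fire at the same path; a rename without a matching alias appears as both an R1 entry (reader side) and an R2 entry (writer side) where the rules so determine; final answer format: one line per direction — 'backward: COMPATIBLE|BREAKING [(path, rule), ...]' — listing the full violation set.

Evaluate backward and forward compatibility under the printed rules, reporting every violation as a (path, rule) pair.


backward: COMPATIBLE []; forward: COMPATIBLE []

the writer's type comes first in each Device pair
backward analysis of Device with v2 as reader and v1 as writer:
  severity <- severity (Kind -> Kind, writer required)
  tags <- tags (list<int64> -> list<int64>, writer required)
  rating: no writer-side match
  height: no writer-side match
  verified <- verified (bool -> bool, writer optional)
  checksum <- checksum (bytes -> bytes, writer required)
  writer rating: unknown to reader
  writer height: unknown to reader
  nothing fires on Device: backward is COMPATIBLE
forward analysis of Device with v1 as reader and v2 as writer:
  severity <- severity (Kind -> Kind, writer required)
  tags <- tags (list<int64> -> list<int64>, writer required)
  rating: no writer-side match
  height: no writer-side match
  verified <- verified (bool -> bool, writer optional)
  checksum <- checksum (bytes -> bytes, writer required)
  writer rating: unknown to reader
  writer height: unknown to reader
  nothing fires on Device: forward is COMPATIBLE


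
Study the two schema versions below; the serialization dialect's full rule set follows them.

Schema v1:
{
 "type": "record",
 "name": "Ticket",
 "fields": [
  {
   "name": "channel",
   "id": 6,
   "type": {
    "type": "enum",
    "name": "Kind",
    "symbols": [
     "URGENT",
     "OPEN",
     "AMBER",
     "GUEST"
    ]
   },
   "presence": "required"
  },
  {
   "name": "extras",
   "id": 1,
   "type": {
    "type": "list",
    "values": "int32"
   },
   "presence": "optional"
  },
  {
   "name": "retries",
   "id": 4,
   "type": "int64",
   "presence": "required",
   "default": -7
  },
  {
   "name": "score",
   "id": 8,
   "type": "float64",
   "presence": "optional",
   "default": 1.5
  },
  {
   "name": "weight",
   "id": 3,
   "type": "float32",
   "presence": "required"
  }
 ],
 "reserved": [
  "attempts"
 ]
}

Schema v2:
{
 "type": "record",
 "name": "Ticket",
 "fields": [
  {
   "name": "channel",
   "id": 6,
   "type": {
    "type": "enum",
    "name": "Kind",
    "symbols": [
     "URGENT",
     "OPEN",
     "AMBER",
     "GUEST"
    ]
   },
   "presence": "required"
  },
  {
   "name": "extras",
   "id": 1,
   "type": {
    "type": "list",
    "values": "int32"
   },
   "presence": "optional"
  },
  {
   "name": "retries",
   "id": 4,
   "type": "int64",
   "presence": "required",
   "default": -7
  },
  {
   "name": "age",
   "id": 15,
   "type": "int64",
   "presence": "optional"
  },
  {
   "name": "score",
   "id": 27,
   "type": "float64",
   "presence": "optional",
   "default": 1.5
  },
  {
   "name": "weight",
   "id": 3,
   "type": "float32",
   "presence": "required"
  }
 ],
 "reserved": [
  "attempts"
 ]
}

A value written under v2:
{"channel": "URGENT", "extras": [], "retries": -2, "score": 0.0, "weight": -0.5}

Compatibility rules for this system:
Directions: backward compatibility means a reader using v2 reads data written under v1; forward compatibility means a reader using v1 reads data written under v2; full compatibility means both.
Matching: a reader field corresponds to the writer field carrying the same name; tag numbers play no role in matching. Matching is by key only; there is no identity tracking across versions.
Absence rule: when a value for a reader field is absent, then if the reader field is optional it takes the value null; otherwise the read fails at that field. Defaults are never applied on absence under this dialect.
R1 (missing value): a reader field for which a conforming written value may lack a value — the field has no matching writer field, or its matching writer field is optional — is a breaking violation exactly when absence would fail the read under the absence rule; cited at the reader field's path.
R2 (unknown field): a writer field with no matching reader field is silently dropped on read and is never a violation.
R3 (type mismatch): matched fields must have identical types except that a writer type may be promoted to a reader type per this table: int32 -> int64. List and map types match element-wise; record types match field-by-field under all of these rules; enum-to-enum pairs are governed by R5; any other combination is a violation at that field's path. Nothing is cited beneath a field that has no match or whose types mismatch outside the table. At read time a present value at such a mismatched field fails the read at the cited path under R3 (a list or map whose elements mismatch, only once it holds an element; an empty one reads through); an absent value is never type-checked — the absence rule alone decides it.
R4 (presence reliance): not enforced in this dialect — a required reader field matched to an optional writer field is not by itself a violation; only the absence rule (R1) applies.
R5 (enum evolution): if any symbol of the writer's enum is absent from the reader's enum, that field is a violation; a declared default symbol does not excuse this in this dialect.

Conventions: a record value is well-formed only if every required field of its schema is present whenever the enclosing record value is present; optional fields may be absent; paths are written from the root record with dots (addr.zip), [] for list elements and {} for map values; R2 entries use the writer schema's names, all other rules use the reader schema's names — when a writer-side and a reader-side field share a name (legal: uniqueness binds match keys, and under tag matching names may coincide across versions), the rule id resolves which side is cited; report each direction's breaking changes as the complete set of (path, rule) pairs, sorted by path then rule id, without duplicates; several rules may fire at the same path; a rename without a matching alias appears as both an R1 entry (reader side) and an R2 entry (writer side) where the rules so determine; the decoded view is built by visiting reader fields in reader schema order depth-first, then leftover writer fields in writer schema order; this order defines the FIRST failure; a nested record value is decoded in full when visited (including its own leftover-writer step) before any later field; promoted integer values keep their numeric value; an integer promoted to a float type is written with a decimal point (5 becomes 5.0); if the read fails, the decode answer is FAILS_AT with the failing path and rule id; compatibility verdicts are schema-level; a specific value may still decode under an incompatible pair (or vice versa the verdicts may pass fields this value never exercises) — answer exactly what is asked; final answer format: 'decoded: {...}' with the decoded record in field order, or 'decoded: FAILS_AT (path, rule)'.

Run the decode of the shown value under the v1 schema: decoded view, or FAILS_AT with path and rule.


decoded: {"channel": "URGENT", "extras": [], "retries": -2, "score": 0.0, "weight": -0.5}

the writer's type comes first in each Ticket pair
decode (reader v1):
  channel := "URGENT"
  extras := []
  retries := -2
  score := 0.0
  weight := -0.5
  => decoded: {"channel": "URGENT", "extras": [], "retries": -2, "score": 0.0, "weight": -0.5}
the other Ticket changes do not affect what is asked:
  added field age to record Ticket: optional int64, tag 15 (in v2 it sits immediately before score) -> no rule fires on it and the decoded Ticket view is identical with or without it
  field score in record Ticket: tag 8 changed to 27 -> no rule fires on it and the decoded Ticket view is identical with or without it


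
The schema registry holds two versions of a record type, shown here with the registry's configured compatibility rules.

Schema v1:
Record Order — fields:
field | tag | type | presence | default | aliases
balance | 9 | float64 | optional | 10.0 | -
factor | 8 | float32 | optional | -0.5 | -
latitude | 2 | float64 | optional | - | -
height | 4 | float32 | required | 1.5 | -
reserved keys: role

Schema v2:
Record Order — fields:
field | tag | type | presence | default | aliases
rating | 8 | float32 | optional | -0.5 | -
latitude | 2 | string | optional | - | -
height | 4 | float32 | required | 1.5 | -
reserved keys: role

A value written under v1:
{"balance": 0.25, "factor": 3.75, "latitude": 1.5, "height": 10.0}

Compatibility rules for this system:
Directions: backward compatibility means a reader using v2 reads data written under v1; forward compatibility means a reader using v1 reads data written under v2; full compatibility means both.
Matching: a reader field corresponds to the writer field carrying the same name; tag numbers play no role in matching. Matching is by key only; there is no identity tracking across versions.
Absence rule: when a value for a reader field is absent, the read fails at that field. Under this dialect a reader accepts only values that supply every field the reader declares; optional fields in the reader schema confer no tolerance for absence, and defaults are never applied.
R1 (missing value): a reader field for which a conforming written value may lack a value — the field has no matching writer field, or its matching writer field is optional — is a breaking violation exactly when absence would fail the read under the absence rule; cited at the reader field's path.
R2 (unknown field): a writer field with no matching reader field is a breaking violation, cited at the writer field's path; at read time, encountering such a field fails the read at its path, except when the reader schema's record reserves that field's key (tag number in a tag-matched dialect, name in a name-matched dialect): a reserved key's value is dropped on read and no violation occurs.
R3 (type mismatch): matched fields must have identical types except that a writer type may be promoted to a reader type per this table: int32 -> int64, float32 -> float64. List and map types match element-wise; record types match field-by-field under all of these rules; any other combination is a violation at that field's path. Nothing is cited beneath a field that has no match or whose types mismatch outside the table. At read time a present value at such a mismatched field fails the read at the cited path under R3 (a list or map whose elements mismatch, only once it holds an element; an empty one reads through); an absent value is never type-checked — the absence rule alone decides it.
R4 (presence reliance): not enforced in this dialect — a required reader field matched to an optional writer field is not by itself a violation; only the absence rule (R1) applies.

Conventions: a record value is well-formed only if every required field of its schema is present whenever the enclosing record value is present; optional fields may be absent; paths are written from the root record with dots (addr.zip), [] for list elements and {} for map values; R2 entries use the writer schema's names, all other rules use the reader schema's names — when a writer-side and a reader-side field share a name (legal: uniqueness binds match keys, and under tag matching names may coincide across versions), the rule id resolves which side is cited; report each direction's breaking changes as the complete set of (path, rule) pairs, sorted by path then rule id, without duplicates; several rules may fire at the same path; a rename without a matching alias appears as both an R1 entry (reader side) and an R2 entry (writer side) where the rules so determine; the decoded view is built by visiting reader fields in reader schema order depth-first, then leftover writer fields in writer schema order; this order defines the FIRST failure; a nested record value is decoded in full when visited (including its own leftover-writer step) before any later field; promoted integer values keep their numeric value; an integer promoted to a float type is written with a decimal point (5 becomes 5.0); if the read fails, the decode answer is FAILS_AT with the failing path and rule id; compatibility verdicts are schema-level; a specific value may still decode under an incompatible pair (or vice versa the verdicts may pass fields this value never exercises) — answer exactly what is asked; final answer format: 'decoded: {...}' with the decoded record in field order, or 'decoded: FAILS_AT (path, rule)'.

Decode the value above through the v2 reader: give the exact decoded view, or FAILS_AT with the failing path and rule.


each type pair in Order: writer, then reader
decode walk for Order under reader schema v2:
  read fails at rating under R1 (no fill)
  => FAILS_AT (rating, R1)
ruling out the remaining Order differences:
  removed field balance from record Order -> affects the rule determinations only; this particular Order value decodes identically
  field latitude in record Order: type float64 changed to string -> affects the rule determinations only; this particular Order value decodes identically

decoded: FAILS_AT (rating, R1)


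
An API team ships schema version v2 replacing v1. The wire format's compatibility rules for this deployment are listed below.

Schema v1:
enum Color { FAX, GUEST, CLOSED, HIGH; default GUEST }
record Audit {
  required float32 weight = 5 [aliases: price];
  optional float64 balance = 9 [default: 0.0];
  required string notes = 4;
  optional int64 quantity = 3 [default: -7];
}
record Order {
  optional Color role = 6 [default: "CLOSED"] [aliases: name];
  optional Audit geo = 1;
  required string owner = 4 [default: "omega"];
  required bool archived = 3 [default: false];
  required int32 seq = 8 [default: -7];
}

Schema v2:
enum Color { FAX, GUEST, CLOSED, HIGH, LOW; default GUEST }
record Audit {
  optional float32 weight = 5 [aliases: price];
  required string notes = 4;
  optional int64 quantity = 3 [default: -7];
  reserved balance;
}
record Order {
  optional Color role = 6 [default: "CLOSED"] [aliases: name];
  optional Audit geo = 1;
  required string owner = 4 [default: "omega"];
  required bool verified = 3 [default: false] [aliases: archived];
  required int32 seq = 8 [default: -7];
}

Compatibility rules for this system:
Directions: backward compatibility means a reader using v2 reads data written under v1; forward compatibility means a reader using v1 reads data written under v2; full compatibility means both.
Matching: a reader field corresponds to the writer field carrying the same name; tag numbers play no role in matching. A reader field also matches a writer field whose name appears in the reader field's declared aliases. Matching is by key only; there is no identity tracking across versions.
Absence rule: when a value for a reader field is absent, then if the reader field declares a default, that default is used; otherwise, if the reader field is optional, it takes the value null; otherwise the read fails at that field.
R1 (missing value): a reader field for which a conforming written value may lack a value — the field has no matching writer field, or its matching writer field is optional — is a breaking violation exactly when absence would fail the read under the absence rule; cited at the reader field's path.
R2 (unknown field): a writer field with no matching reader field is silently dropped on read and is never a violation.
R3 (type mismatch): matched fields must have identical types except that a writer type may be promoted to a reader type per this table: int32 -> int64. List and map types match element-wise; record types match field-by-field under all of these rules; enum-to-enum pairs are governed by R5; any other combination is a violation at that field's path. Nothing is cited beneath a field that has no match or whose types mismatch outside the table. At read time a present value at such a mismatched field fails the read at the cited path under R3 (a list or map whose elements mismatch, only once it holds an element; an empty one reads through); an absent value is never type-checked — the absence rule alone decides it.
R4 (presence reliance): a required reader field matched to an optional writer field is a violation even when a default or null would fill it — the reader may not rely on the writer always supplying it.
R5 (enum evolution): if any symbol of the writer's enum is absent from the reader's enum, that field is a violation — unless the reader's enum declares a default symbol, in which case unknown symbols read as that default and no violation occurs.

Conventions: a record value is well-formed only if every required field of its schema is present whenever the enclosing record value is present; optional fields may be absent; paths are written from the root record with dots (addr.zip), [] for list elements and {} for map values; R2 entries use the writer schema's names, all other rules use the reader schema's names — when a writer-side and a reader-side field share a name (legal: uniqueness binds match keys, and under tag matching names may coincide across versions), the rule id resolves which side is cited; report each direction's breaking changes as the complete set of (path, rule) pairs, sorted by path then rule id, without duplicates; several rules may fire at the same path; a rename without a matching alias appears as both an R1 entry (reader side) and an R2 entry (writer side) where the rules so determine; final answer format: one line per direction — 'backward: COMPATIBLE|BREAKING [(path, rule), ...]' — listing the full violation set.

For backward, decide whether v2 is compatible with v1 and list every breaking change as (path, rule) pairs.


backward: COMPATIBLE []

arrows below run writer -> reader for Order
backward pass over Order, reader schema v2, writer schema v1:
  role <- role (Color -> Color, writer optional)
  geo <- geo (Audit -> Audit, writer optional)
  owner <- owner (string -> string, writer required)
  verified <- archived (bool -> bool, writer required)
  seq <- seq (int32 -> int32, writer required)
  geo.weight <- geo.weight (float32 -> float32, writer required)
  geo.notes <- geo.notes (string -> string, writer required)
  geo.quantity <- geo.quantity (int64 -> int64, writer optional)
  writer geo.balance: unknown to reader
  => backward: COMPATIBLE
remaining Order differences; none change what is asked:
  field weight in record Audit: required changed to optional -> its effect on Order is confined to the forward direction, not asked
  removed field balance from record Audit (its key "balance" joins the reserved list) -> no rule fires on it in Order's dialect; the asked verdict holds
  enum Color (field role in record Order): symbol LOW added -> no rule fires on it in Order's dialect; the asked verdict holds
  renamed field archived to verified in record Order (alias archived declared on the renamed field) -> no rule fires on it in Order's dialect; the asked verdict holds


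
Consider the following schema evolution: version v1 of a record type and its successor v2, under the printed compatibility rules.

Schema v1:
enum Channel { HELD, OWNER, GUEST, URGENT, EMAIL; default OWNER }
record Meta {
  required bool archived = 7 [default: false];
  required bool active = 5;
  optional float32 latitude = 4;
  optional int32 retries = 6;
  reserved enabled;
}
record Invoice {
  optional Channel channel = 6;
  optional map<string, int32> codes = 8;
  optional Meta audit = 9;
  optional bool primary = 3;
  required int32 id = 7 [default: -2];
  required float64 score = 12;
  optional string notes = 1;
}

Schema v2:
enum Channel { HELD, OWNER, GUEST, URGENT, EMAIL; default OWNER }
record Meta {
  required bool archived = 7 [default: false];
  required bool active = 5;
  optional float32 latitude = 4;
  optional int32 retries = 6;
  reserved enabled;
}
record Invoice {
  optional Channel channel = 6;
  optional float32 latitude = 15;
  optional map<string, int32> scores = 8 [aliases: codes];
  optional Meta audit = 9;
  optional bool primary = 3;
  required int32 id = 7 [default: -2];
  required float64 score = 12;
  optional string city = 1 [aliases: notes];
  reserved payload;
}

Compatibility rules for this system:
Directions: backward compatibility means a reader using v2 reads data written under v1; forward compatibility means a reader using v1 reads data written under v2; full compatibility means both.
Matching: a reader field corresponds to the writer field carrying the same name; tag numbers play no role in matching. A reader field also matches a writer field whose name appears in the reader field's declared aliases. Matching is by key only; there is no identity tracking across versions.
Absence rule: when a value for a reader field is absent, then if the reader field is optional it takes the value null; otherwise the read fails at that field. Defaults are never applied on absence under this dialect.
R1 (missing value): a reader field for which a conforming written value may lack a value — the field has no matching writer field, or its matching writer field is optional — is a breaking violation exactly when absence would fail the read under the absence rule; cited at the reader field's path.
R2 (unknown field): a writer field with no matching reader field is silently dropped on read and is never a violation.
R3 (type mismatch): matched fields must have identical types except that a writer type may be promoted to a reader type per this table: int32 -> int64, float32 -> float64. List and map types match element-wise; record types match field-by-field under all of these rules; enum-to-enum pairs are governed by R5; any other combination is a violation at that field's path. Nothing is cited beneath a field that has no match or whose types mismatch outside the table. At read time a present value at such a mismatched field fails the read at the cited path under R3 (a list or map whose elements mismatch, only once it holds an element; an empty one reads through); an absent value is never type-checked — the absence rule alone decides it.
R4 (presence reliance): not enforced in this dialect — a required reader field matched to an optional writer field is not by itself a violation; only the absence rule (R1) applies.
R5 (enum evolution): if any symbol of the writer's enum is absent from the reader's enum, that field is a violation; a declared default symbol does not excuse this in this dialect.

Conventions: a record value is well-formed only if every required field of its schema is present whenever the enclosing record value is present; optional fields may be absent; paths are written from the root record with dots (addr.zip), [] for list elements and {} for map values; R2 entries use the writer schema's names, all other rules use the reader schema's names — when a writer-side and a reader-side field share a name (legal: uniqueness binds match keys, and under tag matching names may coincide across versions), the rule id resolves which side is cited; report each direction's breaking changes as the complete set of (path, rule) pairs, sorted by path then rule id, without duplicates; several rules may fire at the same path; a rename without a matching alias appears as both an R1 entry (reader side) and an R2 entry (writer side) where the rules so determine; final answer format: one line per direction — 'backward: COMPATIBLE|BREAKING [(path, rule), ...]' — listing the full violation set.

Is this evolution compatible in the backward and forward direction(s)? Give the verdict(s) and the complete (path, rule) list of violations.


backward: COMPATIBLE []; forward: COMPATIBLE []

each type pair in Invoice: writer, then reader
backward for Invoice (reader v2, writer v1):
  channel <- channel (Channel -> Channel, writer optional)
  latitude: no writer match
  scores <- codes (map<string, int32> -> map<string, int32>, writer optional)
  audit <- audit (Meta -> Meta, writer optional)
  primary <- primary (bool -> bool, writer optional)
  id <- id (int32 -> int32, writer required)
  score <- score (float64 -> float64, writer required)
  city <- notes (string -> string, writer optional)
  audit.archived <- audit.archived (bool -> bool, writer required)
  audit.active <- audit.active (bool -> bool, writer required)
  audit.latitude <- audit.latitude (float32 -> float32, writer optional)
  audit.retries <- audit.retries (int32 -> int32, writer optional)
  => backward verdict for Invoice: COMPATIBLE, no violations
forward for Invoice (reader v1, writer v2):
  channel <- channel (Channel -> Channel, writer optional)
  codes: no writer match
  audit <- audit (Meta -> Meta, writer optional)
  primary <- primary (bool -> bool, writer optional)
  id <- id (int32 -> int32, writer required)
  score <- score (float64 -> float64, writer required)
  notes: no writer match
  writer latitude: unknown to reader
  writer scores: unknown to reader
  writer city: unknown to reader
  audit.archived <- audit.archived (bool -> bool, writer required)
  audit.active <- audit.active (bool -> bool, writer required)
  audit.latitude <- audit.latitude (float32 -> float32, writer optional)
  audit.retries <- audit.retries (int32 -> int32, writer optional)
  => forward verdict for Invoice: COMPATIBLE, no violations


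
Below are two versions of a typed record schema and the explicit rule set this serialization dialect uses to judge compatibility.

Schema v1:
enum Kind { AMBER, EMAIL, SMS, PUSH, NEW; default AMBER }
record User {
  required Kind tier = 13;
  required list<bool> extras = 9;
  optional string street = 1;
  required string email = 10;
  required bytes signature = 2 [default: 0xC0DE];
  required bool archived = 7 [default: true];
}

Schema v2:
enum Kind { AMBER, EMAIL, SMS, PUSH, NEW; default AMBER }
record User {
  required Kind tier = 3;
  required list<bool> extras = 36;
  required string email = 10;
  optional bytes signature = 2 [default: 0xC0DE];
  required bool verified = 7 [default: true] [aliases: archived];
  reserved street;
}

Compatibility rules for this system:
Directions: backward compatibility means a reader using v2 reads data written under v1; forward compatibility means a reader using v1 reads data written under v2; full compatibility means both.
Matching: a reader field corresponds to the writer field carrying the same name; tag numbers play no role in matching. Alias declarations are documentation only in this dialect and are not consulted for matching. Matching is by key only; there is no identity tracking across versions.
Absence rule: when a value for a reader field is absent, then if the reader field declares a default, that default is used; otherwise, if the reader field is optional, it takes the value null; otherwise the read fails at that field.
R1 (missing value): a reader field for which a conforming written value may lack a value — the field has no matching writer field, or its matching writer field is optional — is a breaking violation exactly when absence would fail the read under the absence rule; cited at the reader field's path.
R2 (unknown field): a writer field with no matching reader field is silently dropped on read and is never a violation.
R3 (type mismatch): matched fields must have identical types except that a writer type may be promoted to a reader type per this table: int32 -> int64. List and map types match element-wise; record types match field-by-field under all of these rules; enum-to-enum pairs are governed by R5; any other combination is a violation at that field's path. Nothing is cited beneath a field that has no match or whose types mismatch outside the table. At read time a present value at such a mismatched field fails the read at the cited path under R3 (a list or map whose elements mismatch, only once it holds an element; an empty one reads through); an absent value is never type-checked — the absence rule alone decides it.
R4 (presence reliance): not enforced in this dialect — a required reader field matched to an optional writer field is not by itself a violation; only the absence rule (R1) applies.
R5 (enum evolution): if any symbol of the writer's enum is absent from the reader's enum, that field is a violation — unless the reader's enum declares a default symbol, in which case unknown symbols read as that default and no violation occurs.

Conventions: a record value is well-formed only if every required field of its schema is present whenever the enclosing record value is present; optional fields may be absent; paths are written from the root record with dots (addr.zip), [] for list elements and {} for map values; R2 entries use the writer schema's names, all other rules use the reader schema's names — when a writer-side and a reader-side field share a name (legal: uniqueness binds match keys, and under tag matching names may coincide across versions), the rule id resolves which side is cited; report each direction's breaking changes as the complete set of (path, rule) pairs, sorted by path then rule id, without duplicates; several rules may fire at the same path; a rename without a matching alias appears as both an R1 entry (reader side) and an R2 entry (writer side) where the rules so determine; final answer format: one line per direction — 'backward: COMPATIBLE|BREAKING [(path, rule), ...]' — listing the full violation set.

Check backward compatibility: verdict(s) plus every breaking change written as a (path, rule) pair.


the writer's type comes first in each User pair
backward on User — v2 reading data written by v1:
  Kind -> Kind, writer required: tier aligns to tier
  list<bool> -> list<bool>, writer required: extras aligns to extras
  string -> string, writer required: email aligns to email
  bytes -> bytes, writer required: signature aligns to signature
  verified: no writer-side match
  leftover writer field: street
  leftover writer field: archived
  => backward: COMPATIBLE
remaining User differences; none change what is asked:
  renamed field archived to verified in record User (alias archived declared on the renamed field) -> triggers nothing under User's printed rules — same verdict
  field extras in record User: tag 9 changed to 36 -> triggers nothing under User's printed rules — same verdict
  field signature in record User: required changed to optional -> triggers nothing under User's printed rules — same verdict
  removed field street from record User (its key "street" joins the reserved list) -> triggers nothing under User's printed rules — same verdict
  field tier in record User: tag 13 changed to 3 -> triggers nothing under User's printed rules — same verdict

backward: COMPATIBLE []
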